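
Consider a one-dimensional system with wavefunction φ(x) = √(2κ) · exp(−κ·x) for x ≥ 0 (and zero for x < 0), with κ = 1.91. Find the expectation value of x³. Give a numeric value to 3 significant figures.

0.108

⟨x³⟩ = ∫ x³·|φ|² dx (integrals over the domain).
Every integrand reduces to terms xʲ·e^(−2κx) on [0, ∞); use ∫₀^∞ xʲ·e^(−2κx) dx = j!/(2κ)^(j+1).
⟨x³⟩ = 0.10764.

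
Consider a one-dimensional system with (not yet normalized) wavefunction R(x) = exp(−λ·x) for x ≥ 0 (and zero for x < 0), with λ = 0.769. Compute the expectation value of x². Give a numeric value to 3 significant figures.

0.846

⟨x²⟩ = ∫ x²·|R|² dx / ∫|R|² dx (integrals over the domain).
Every integrand reduces to terms xʲ·e^(−2λx) on [0, ∞); use ∫₀^∞ xʲ·e^(−2λx) dx = j!/(2λ)^(j+1).
State is unnormalized: ∫|R|² dx = 0.65020, and ∫R*·x²·R dx = 0.54974, so ⟨x²⟩ = 0.54974 / 0.65020.
⟨x²⟩ = 0.84551.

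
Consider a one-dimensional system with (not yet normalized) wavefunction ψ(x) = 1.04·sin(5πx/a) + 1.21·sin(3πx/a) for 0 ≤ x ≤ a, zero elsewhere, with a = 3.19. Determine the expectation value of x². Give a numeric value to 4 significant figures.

3.828

⟨x²⟩ = ∫ x²·|ψ|² dx / ∫|ψ|² dx (integrals over the domain).
On 0 ≤ x ≤ a (j ≠ l): ∫sin²(jπx/a) dx = a/2, ∫sin(jπx/a)·sin(lπx/a) dx = 0; diagonal moments ∫x·sin²(jπx/a) dx = a²/4, ∫x²·sin²(jπx/a) dx = a³·(1/6 − 1/(4j²π²)); cross terms ∫x·sin(jπx/a)·sin(lπx/a) dx = 0 for j + l even and −4jla²/(π²(j² − l²)²) for j + l odd, ∫x²·sin(jπx/a)·sin(lπx/a) dx = (−1)^(j+l)·4jla³/(π²(j² − l²)²); higher powers the same way via product-to-sum and parts.
State is unnormalized: ∫|ψ|² dx = 4.0604, and ∫ψ*·x²·ψ dx = 15.544, so ⟨x²⟩ = 15.544 / 4.0604.
⟨x²⟩ = 3.8281.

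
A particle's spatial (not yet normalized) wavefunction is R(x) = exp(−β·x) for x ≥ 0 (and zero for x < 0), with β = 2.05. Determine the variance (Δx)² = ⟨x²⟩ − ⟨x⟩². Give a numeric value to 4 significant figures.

0.05949

Compute ⟨x⟩ and ⟨x²⟩ separately, then (Δx)² = ⟨x²⟩ − ⟨x⟩².
Every integrand reduces to terms xʲ·e^(−2βx) on [0, ∞); use ∫₀^∞ xʲ·e^(−2βx) dx = j!/(2β)^(j+1).
Normalization: ∫|R|² dx = 0.24390.
⟨x⟩ = 0.24390 and ⟨x²⟩ = 0.11898.
(Δx)² = 0.11898 − (0.24390)² = 0.059488.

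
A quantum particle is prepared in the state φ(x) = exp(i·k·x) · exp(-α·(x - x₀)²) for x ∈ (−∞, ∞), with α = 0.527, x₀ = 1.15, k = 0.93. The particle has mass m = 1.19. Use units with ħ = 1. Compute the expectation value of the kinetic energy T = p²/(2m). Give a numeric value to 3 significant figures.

T = −(ħ²/2m) d²/dx², so ⟨T⟩ = −(ħ²/2m) ∫ φ*·φ'' dx / ∫|φ|² dx; with m = 1.19.
Gaussian moments (u = x − x₀): ∫u^(2j)·e^(−2αu²) du = (2j−1)!!/(4α)^j · √(π/(2α)), odd powers integrate to 0; here √(π/(2α)) = 1.7265. Derivatives: φ′ = (ik − 2αu)·φ, φ″ = ((ik − 2αu)² − 2α)·φ; the odd-in-u pieces drop out.
State is unnormalized: ∫|φ|² dx = 1.7265, and ∫φ*·(−ħ²/2m · φ'') dx = 1.0097, so ⟨T⟩ = 1.0097 / 1.7265.
⟨T⟩ = 0.58483.

0.585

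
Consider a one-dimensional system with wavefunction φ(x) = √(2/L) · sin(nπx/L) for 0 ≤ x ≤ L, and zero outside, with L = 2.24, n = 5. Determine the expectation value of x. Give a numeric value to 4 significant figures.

⟨x⟩ = ∫ x·|φ|² dx (integrals over the domain).
With sin²θ = (1 − cos2θ)/2 on 0 ≤ x ≤ L: ∫sin²(nπx/L) dx = L/2, ∫x·sin²(nπx/L) dx = L²/4, ∫x²·sin²(nπx/L) dx = L³·(1/6 − 1/(4n²π²)); higher powers xᵏ the same way, integrating xᵏ·cos(2nπx/L) by parts.
⟨x⟩ = 1.1200.

1.120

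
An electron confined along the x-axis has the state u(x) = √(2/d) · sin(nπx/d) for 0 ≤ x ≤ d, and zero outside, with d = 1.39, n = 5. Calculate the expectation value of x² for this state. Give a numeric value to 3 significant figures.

⟨x²⟩ = ∫ x²·|u|² dx (integrals over the domain).
With sin²θ = (1 − cos2θ)/2 on 0 ≤ x ≤ d: ∫sin²(nπx/d) dx = d/2, ∫x·sin²(nπx/d) dx = d²/4, ∫x²·sin²(nπx/d) dx = d³·(1/6 − 1/(4n²π²)); higher powers xᵏ the same way, integrating xᵏ·cos(2nπx/d) by parts.
⟨x²⟩ = 0.64012.

0.640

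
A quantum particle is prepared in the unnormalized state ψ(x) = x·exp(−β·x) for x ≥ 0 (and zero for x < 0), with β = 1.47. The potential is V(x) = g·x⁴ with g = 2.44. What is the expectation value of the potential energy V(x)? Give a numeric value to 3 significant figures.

11.8

⟨V⟩ = ∫ V(x)·|ψ|² dx / ∫|ψ|² dx.
Every integrand reduces to terms xʲ·e^(−2βx) on [0, ∞); use ∫₀^∞ xʲ·e^(−2βx) dx = j!/(2β)^(j+1).
State is unnormalized: ∫|ψ|² dx = 0.078702, and ∫ψ*·V(x)·ψ dx = 0.92532, so ⟨V⟩ = 0.92532 / 0.078702.
⟨V⟩ = 11.757.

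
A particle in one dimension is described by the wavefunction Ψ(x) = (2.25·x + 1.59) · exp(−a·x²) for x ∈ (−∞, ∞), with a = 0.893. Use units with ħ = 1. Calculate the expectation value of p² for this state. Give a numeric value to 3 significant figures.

p² Ψ = −ħ² d²Ψ/dx²; ⟨p²⟩ = −ħ² ∫ Ψ*·Ψ'' dx / ∫|Ψ|² dx.
Expand each integrand as polynomial × e^(−2ax²) and use ∫x^(2j)·e^(−2ax²) dx = (2j−1)!!/(4a)^j · √(π/(2a)), odd powers → 0; here √(π/(2a)) = 1.3263. Differentiate with the product rule, d/dx e^(−ax²) = −2ax·e^(−ax²).
State is unnormalized: ∫|Ψ|² dx = 5.2327, and ∫Ψ*·(−ħ² Ψ'') dx = 8.0299, so ⟨p²⟩ = 8.0299 / 5.2327.
⟨p²⟩ = 1.5346.

1.53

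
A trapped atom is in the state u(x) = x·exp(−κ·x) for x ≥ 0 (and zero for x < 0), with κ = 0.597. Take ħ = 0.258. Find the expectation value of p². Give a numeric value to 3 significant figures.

p² u = −ħ² d²u/dx²; ⟨p²⟩ = −ħ² ∫ u*·u'' dx / ∫|u|² dx.
Differentiate x·exp(−κ·x) with the product rule; every integrand then reduces to terms xʲ·e^(−2κx) on [0, ∞), with ∫₀^∞ xʲ·e^(−2κx) dx = j!/(2κ)^(j+1).
State is unnormalized: ∫|u|² dx = 1.1749, and ∫u*·(−ħ² u'') dx = 0.027874, so ⟨p²⟩ = 0.027874 / 1.1749.
⟨p²⟩ = 0.023724.

0.0237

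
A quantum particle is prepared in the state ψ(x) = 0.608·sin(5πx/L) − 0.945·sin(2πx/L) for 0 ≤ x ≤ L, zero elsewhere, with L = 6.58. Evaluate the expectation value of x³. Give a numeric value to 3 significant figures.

⟨x³⟩ = ∫ x³·|ψ|² dx / ∫|ψ|² dx (integrals over the domain).
On 0 ≤ x ≤ L (j ≠ l): ∫sin²(jπx/L) dx = L/2, ∫sin(jπx/L)·sin(lπx/L) dx = 0; diagonal moments ∫x·sin²(jπx/L) dx = L²/4, ∫x²·sin²(jπx/L) dx = L³·(1/6 − 1/(4j²π²)); cross terms ∫x·sin(jπx/L)·sin(lπx/L) dx = 0 for j + l even and −4jlL²/(π²(j² − l²)²) for j + l odd, ∫x²·sin(jπx/L)·sin(lπx/L) dx = (−1)^(j+l)·4jlL³/(π²(j² − l²)²); higher powers the same way via product-to-sum and parts.
State is unnormalized: ∫|ψ|² dx = 4.1542, and ∫ψ*·x³·ψ dx = 307.03, so ⟨x³⟩ = 307.03 / 4.1542.
⟨x³⟩ = 73.908.

73.9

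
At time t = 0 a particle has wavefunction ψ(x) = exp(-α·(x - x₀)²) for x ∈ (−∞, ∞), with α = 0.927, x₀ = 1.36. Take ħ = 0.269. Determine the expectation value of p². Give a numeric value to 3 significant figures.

0.0671

p² ψ = −ħ² d²ψ/dx²; ⟨p²⟩ = −ħ² ∫ ψ*·ψ'' dx / ∫|ψ|² dx.
Gaussian moments (u = x − x₀): ∫u^(2j)·e^(−2αu²) du = (2j−1)!!/(4α)^j · √(π/(2α)), odd powers integrate to 0; here √(π/(2α)) = 1.3017. Derivatives: d/dx e^(−αu²) = −2αu·e^(−αu²), d²/dx² e^(−αu²) = (4α²u² − 2α)·e^(−αu²).
State is unnormalized: ∫|ψ|² dx = 1.3017, and ∫ψ*·(−ħ² ψ'') dx = 0.087318, so ⟨p²⟩ = 0.087318 / 1.3017.
⟨p²⟩ = 0.067079.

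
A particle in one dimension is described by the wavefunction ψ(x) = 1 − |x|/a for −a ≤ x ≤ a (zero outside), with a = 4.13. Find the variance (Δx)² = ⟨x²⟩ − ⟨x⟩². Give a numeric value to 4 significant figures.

Compute ⟨x⟩ and ⟨x²⟩ separately, then (Δx)² = ⟨x²⟩ − ⟨x⟩².
ψ is even, so ∫ over [−a, a] = 2∫₀ᵃ with ψ = 1 − x/a there: ∫₀ᵃ (1 − x/a)² dx = a/3, ∫₀ᵃ x²(1 − x/a)² dx = a³/30, ∫₀ᵃ x⁴(1 − x/a)² dx = a⁵/105.
Normalization: ∫|ψ|² dx = 2.7533.
⟨x⟩ = 0.0000 and ⟨x²⟩ = 1.7057.
(Δx)² = 1.7057 − (0.0000)² = 1.7057.

1.706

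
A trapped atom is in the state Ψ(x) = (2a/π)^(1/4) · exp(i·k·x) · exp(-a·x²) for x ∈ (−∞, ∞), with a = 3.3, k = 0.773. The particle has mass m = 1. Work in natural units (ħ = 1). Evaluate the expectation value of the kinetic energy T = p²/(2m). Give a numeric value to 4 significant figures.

T = −(ħ²/2m) d²/dx², so ⟨T⟩ = −(ħ²/2m) ∫ Ψ*·Ψ'' dx; with m = 1.
Gaussian moments: ∫x^(2j)·e^(−2ax²) dx = (2j−1)!!/(4a)^j · √(π/(2a)), odd powers integrate to 0; here √(π/(2a)) = 0.68993. Derivatives: Ψ′ = (ik − 2ax)·Ψ, Ψ″ = ((ik − 2ax)² − 2a)·Ψ; the odd-in-x pieces drop out.
⟨T⟩ = 1.9488.

1.949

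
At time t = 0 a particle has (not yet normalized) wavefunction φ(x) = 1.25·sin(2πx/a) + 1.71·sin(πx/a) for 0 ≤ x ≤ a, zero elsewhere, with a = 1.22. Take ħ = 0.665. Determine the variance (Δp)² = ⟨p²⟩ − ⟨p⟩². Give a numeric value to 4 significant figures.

Compute ⟨p⟩ and ⟨p²⟩ separately; (Δp)² = ⟨p²⟩ − ⟨p⟩².
d²/dx² sin(jπx/a) = −(jπ/a)²·sin(jπx/a); on 0 ≤ x ≤ a, ∫sin²(jπx/a) dx = a/2 and ∫sin(jπx/a)·sin(lπx/a) dx = 0 for j ≠ l, so only diagonal terms survive in ∫|φ|² and ∫φ·φ″; ∫φ·φ′ dx = [φ²/2] between the walls = 0.
Normalization: ∫|φ|² dx = 2.7368.
⟨p⟩ = 0.0000 and ⟨p²⟩ = 5.9961.
(Δp)² = 5.9961 − (0.0000)² = 5.9961.

5.996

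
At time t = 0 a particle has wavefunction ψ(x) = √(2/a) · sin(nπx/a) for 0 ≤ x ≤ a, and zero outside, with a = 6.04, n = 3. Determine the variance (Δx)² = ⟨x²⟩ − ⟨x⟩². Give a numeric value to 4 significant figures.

2.835

Compute ⟨x⟩ and ⟨x²⟩ separately, then (Δx)² = ⟨x²⟩ − ⟨x⟩².
With sin²θ = (1 − cos2θ)/2 on 0 ≤ x ≤ a: ∫sin²(nπx/a) dx = a/2, ∫x·sin²(nπx/a) dx = a²/4, ∫x²·sin²(nπx/a) dx = a³·(1/6 − 1/(4n²π²)); higher powers xᵏ the same way, integrating xᵏ·cos(2nπx/a) by parts.
⟨x⟩ = 3.0200 and ⟨x²⟩ = 11.955.
(Δx)² = 11.955 − (3.0200)² = 2.8348.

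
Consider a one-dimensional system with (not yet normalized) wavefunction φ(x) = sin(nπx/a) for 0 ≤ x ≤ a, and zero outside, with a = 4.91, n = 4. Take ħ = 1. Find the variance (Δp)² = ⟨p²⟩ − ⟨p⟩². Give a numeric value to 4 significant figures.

Compute ⟨p⟩ and ⟨p²⟩ separately; (Δp)² = ⟨p²⟩ − ⟨p⟩².
d/dx sin(nπx/a) = (nπ/a)·cos(nπx/a) and d²/dx² sin(nπx/a) = −(nπ/a)²·sin(nπx/a); on 0 ≤ x ≤ a, ∫sin²(nπx/a) dx = a/2 and ∫sin(nπx/a)·cos(nπx/a) dx = 0.
Normalization: ∫|φ|² dx = 2.4550.
⟨p⟩ = 0.0000 and ⟨p²⟩ = 6.5502.
(Δp)² = 6.5502 − (0.0000)² = 6.5502.

6.550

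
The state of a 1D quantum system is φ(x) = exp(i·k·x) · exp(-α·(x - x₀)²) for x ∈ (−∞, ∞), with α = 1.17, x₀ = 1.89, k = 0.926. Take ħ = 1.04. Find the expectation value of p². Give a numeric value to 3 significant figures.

2.19

p² φ = −ħ² d²φ/dx²; ⟨p²⟩ = −ħ² ∫ φ*·φ'' dx / ∫|φ|² dx.
Gaussian moments (u = x − x₀): ∫u^(2j)·e^(−2αu²) du = (2j−1)!!/(4α)^j · √(π/(2α)), odd powers integrate to 0; here √(π/(2α)) = 1.1587. Derivatives: φ′ = (ik − 2αu)·φ, φ″ = ((ik − 2αu)² − 2α)·φ; the odd-in-u pieces drop out.
State is unnormalized: ∫|φ|² dx = 1.1587, and ∫φ*·(−ħ² φ'') dx = 2.5409, so ⟨p²⟩ = 2.5409 / 1.1587.
⟨p²⟩ = 2.1929.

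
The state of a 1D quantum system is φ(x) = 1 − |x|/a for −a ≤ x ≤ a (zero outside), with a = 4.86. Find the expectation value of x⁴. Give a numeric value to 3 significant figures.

15.9

⟨x⁴⟩ = ∫ x⁴·|φ|² dx / ∫|φ|² dx (integrals over the domain).
φ is even, so ∫ over [−a, a] = 2∫₀ᵃ with φ = 1 − x/a there: ∫₀ᵃ (1 − x/a)² dx = a/3, ∫₀ᵃ x²(1 − x/a)² dx = a³/30, ∫₀ᵃ x⁴(1 − x/a)² dx = a⁵/105.
State is unnormalized: ∫|φ|² dx = 3.2400, and ∫φ*·x⁴·φ dx = 51.644, so ⟨x⁴⟩ = 51.644 / 3.2400.
⟨x⁴⟩ = 15.940.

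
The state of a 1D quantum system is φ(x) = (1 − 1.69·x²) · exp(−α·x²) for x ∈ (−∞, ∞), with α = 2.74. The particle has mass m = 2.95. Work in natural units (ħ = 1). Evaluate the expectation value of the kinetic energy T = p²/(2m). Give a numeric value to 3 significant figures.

0.898

T = −(ħ²/2m) d²/dx², so ⟨T⟩ = −(ħ²/2m) ∫ φ*·φ'' dx / ∫|φ|² dx; with m = 2.95.
Expand each integrand as polynomial × e^(−2αx²) and use ∫x^(2j)·e^(−2αx²) dx = (2j−1)!!/(4α)^j · √(π/(2α)), odd powers → 0; here √(π/(2α)) = 0.75715. Differentiate with the product rule, d/dx e^(−αx²) = −2αx·e^(−αx²).
State is unnormalized: ∫|φ|² dx = 0.57766, and ∫φ*·(−ħ²/2m · φ'') dx = 0.51859, so ⟨T⟩ = 0.51859 / 0.57766.
⟨T⟩ = 0.89774.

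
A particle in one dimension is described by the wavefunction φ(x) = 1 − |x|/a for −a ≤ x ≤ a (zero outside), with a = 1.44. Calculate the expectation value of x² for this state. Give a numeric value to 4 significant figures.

0.2074

⟨x²⟩ = ∫ x²·|φ|² dx / ∫|φ|² dx (integrals over the domain).
φ is even, so ∫ over [−a, a] = 2∫₀ᵃ with φ = 1 − x/a there: ∫₀ᵃ (1 − x/a)² dx = a/3, ∫₀ᵃ x²(1 − x/a)² dx = a³/30, ∫₀ᵃ x⁴(1 − x/a)² dx = a⁵/105.
State is unnormalized: ∫|φ|² dx = 0.96000, and ∫φ*·x²·φ dx = 0.19907, so ⟨x²⟩ = 0.19907 / 0.96000.
⟨x²⟩ = 0.20736.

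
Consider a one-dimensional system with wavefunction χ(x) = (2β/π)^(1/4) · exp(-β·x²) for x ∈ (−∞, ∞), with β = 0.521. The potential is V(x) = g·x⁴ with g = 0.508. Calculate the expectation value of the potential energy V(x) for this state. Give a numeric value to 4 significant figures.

0.3509

⟨V⟩ = ∫ V(x)·|χ|² dx.
Gaussian moments: ∫x^(2j)·e^(−2βx²) dx = (2j−1)!!/(4β)^j · √(π/(2β)), odd powers integrate to 0; here √(π/(2β)) = 1.7364.
⟨V⟩ = 0.35090.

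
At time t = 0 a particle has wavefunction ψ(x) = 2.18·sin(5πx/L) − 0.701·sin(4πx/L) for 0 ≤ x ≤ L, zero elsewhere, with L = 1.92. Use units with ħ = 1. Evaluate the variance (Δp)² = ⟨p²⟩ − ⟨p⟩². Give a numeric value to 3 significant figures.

64.7

Compute ⟨p⟩ and ⟨p²⟩ separately; (Δp)² = ⟨p²⟩ − ⟨p⟩².
d²/dx² sin(jπx/L) = −(jπ/L)²·sin(jπx/L); on 0 ≤ x ≤ L, ∫sin²(jπx/L) dx = L/2 and ∫sin(jπx/L)·sin(lπx/L) dx = 0 for j ≠ l, so only diagonal terms survive in ∫|ψ|² and ∫ψ·ψ″; ∫ψ·ψ′ dx = [ψ²/2] between the walls = 0.
Normalization: ∫|ψ|² dx = 5.0340.
⟨p⟩ = 0.0000 and ⟨p²⟩ = 64.675.
(Δp)² = 64.675 − (0.0000)² = 64.675.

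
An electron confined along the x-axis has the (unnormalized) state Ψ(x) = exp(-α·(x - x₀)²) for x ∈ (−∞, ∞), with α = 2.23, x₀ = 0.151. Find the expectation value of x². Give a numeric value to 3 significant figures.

0.135

⟨x²⟩ = ∫ x²·|Ψ|² dx / ∫|Ψ|² dx (integrals over the domain).
Gaussian moments (u = x − x₀): ∫u^(2j)·e^(−2αu²) du = (2j−1)!!/(4α)^j · √(π/(2α)), odd powers integrate to 0; here √(π/(2α)) = 0.83928.
State is unnormalized: ∫|Ψ|² dx = 0.83928, and ∫Ψ*·x²·Ψ dx = 0.11323, so ⟨x²⟩ = 0.11323 / 0.83928.
⟨x²⟩ = 0.13491.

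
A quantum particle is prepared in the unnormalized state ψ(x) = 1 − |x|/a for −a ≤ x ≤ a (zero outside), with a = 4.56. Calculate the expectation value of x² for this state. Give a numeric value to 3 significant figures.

2.08

⟨x²⟩ = ∫ x²·|ψ|² dx / ∫|ψ|² dx (integrals over the domain).
ψ is even, so ∫ over [−a, a] = 2∫₀ᵃ with ψ = 1 − x/a there: ∫₀ᵃ (1 − x/a)² dx = a/3, ∫₀ᵃ x²(1 − x/a)² dx = a³/30, ∫₀ᵃ x⁴(1 − x/a)² dx = a⁵/105.
State is unnormalized: ∫|ψ|² dx = 3.0400, and ∫ψ*·x²·ψ dx = 6.3213, so ⟨x²⟩ = 6.3213 / 3.0400.
⟨x²⟩ = 2.0794.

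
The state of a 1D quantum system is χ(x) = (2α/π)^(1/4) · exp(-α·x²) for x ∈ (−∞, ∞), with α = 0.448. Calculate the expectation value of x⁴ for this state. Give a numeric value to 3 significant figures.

⟨x⁴⟩ = ∫ x⁴·|χ|² dx (integrals over the domain).
Gaussian moments: ∫x^(2j)·e^(−2αx²) dx = (2j−1)!!/(4α)^j · √(π/(2α)), odd powers integrate to 0; here √(π/(2α)) = 1.8725.
⟨x⁴⟩ = 0.93421.

0.934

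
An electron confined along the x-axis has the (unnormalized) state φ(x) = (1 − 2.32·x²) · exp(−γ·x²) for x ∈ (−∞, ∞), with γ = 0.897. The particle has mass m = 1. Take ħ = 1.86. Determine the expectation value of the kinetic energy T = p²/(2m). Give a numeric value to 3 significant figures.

8.43

T = −(ħ²/2m) d²/dx², so ⟨T⟩ = −(ħ²/2m) ∫ φ*·φ'' dx / ∫|φ|² dx; with m = 1.
Expand each integrand as polynomial × e^(−2γx²) and use ∫x^(2j)·e^(−2γx²) dx = (2j−1)!!/(4γ)^j · √(π/(2γ)), odd powers → 0; here √(π/(2γ)) = 1.3233. Differentiate with the product rule, d/dx e^(−γx²) = −2γx·e^(−γx²).
State is unnormalized: ∫|φ|² dx = 1.2718, and ∫φ*·(−ħ²/2m · φ'') dx = 10.718, so ⟨T⟩ = 10.718 / 1.2718.
⟨T⟩ = 8.4273.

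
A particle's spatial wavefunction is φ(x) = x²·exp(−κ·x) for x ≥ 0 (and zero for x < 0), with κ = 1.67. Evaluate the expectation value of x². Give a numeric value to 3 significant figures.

⟨x²⟩ = ∫ x²·|φ|² dx / ∫|φ|² dx (integrals over the domain).
Every integrand reduces to terms xʲ·e^(−2κx) on [0, ∞); use ∫₀^∞ xʲ·e^(−2κx) dx = j!/(2κ)^(j+1).
State is unnormalized: ∫|φ|² dx = 0.057740, and ∫φ*·x²·φ dx = 0.15528, so ⟨x²⟩ = 0.15528 / 0.057740.
⟨x²⟩ = 2.6892.

2.69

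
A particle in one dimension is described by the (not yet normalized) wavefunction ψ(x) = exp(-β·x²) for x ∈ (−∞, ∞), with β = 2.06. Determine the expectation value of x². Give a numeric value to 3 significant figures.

⟨x²⟩ = ∫ x²·|ψ|² dx / ∫|ψ|² dx (integrals over the domain).
Gaussian moments: ∫x^(2j)·e^(−2βx²) dx = (2j−1)!!/(4β)^j · √(π/(2β)), odd powers integrate to 0; here √(π/(2β)) = 0.87323.
State is unnormalized: ∫|ψ|² dx = 0.87323, and ∫ψ*·x²·ψ dx = 0.10597, so ⟨x²⟩ = 0.10597 / 0.87323.
⟨x²⟩ = 0.12136.

0.121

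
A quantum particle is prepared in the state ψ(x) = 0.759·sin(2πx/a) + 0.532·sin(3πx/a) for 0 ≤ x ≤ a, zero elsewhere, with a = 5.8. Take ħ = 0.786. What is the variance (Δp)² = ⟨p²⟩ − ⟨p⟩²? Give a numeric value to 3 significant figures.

1.02

Compute ⟨p⟩ and ⟨p²⟩ separately; (Δp)² = ⟨p²⟩ − ⟨p⟩².
d²/dx² sin(jπx/a) = −(jπ/a)²·sin(jπx/a); on 0 ≤ x ≤ a, ∫sin²(jπx/a) dx = a/2 and ∫sin(jπx/a)·sin(lπx/a) dx = 0 for j ≠ l, so only diagonal terms survive in ∫|ψ|² and ∫ψ·ψ″; ∫ψ·ψ′ dx = [ψ²/2] between the walls = 0.
Normalization: ∫|ψ|² dx = 2.4914.
⟨p⟩ = 0.0000 and ⟨p²⟩ = 1.0236.
(Δp)² = 1.0236 − (0.0000)² = 1.0236.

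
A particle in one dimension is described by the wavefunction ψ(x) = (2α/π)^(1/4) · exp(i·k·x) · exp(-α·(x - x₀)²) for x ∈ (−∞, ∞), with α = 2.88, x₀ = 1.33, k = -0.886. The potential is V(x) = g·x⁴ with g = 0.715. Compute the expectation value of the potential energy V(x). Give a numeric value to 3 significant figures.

⟨V⟩ = ∫ V(x)·|ψ|² dx.
Gaussian moments (u = x − x₀): ∫u^(2j)·e^(−2αu²) du = (2j−1)!!/(4α)^j · √(π/(2α)), odd powers integrate to 0; here √(π/(2α)) = 0.73852.
⟨V⟩ = 2.9121.

2.91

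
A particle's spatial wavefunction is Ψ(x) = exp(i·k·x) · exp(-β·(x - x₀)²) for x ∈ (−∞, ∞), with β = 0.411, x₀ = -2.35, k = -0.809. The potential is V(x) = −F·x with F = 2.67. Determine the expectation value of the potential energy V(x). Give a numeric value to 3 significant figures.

6.27

⟨V⟩ = ∫ V(x)·|Ψ|² dx / ∫|Ψ|² dx.
Gaussian moments (u = x − x₀): ∫u^(2j)·e^(−2βu²) du = (2j−1)!!/(4β)^j · √(π/(2β)), odd powers integrate to 0; here √(π/(2β)) = 1.9550.
State is unnormalized: ∫|Ψ|² dx = 1.9550, and ∫Ψ*·V(x)·Ψ dx = 12.266, so ⟨V⟩ = 12.266 / 1.9550.
⟨V⟩ = 6.2745.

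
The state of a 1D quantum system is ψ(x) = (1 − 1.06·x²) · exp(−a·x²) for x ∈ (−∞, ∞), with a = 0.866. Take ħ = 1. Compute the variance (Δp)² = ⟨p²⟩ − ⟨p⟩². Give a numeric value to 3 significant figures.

Compute ⟨p⟩ and ⟨p²⟩ separately; (Δp)² = ⟨p²⟩ − ⟨p⟩².
Expand each integrand as polynomial × e^(−2ax²) and use ∫x^(2j)·e^(−2ax²) dx = (2j−1)!!/(4a)^j · √(π/(2a)), odd powers → 0; here √(π/(2a)) = 1.3468. Differentiate with the product rule, d/dx e^(−ax²) = −2ax·e^(−ax²).
Normalization: ∫|ψ|² dx = 0.90088.
⟨p⟩ = 0.0000 and ⟨p²⟩ = 2.9356.
(Δp)² = 2.9356 − (0.0000)² = 2.9356.

2.94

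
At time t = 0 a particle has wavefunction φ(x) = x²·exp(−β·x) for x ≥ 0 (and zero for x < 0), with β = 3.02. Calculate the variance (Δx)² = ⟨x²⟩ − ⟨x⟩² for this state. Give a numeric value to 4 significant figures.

0.1371

Compute ⟨x⟩ and ⟨x²⟩ separately, then (Δx)² = ⟨x²⟩ − ⟨x⟩².
Every integrand reduces to terms xʲ·e^(−2βx) on [0, ∞); use ∫₀^∞ xʲ·e^(−2βx) dx = j!/(2β)^(j+1).
Normalization: ∫|φ|² dx = 0.0029856.
⟨x⟩ = 0.82781 and ⟨x²⟩ = 0.82233.
(Δx)² = 0.82233 − (0.82781)² = 0.13706.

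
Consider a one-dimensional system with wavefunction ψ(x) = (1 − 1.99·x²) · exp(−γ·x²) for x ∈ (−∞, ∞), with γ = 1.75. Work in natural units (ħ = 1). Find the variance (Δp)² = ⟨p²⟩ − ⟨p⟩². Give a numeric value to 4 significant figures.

5.543

Compute ⟨p⟩ and ⟨p²⟩ separately; (Δp)² = ⟨p²⟩ − ⟨p⟩².
Expand each integrand as polynomial × e^(−2γx²) and use ∫x^(2j)·e^(−2γx²) dx = (2j−1)!!/(4γ)^j · √(π/(2γ)), odd powers → 0; here √(π/(2γ)) = 0.94742. Differentiate with the product rule, d/dx e^(−γx²) = −2γx·e^(−γx²).
Normalization: ∫|ψ|² dx = 0.63845.
⟨p⟩ = 0.0000 and ⟨p²⟩ = 5.5425.
(Δp)² = 5.5425 − (0.0000)² = 5.5425.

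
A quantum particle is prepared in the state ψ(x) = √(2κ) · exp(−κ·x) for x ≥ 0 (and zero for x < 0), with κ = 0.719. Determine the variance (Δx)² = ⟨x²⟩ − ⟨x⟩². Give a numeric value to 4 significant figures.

Compute ⟨x⟩ and ⟨x²⟩ separately, then (Δx)² = ⟨x²⟩ − ⟨x⟩².
Every integrand reduces to terms xʲ·e^(−2κx) on [0, ∞); use ∫₀^∞ xʲ·e^(−2κx) dx = j!/(2κ)^(j+1).
⟨x⟩ = 0.69541 and ⟨x²⟩ = 0.96719.
(Δx)² = 0.96719 − (0.69541)² = 0.48360.

0.4836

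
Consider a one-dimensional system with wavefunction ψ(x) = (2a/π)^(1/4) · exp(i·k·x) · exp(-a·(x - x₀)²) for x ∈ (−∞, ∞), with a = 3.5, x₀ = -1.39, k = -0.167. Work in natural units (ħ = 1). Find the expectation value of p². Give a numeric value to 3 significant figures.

p² ψ = −ħ² d²ψ/dx²; ⟨p²⟩ = −ħ² ∫ ψ*·ψ'' dx.
Gaussian moments (u = x − x₀): ∫u^(2j)·e^(−2au²) du = (2j−1)!!/(4a)^j · √(π/(2a)), odd powers integrate to 0; here √(π/(2a)) = 0.66992. Derivatives: ψ′ = (ik − 2au)·ψ, ψ″ = ((ik − 2au)² − 2a)·ψ; the odd-in-u pieces drop out.
⟨p²⟩ = 3.5279.

3.53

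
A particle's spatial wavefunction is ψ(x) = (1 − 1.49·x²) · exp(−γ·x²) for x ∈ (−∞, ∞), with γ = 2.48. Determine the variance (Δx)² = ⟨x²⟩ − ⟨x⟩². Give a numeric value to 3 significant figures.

Compute ⟨x⟩ and ⟨x²⟩ separately, then (Δx)² = ⟨x²⟩ − ⟨x⟩².
Expand each integrand as polynomial × e^(−2γx²) and use ∫x^(2j)·e^(−2γx²) dx = (2j−1)!!/(4γ)^j · √(π/(2γ)), odd powers → 0; here √(π/(2γ)) = 0.79586.
Normalization: ∫|ψ|² dx = 0.61064.
⟨x⟩ = 0.0000 and ⟨x²⟩ = 0.057440.
(Δx)² = 0.057440 − (0.0000)² = 0.057440.

0.0574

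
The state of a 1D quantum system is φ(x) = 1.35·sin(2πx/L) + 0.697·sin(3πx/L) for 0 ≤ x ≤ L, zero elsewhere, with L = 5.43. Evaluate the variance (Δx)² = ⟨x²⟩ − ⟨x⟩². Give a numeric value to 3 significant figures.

Compute ⟨x⟩ and ⟨x²⟩ separately, then (Δx)² = ⟨x²⟩ − ⟨x⟩².
On 0 ≤ x ≤ L (j ≠ l): ∫sin²(jπx/L) dx = L/2, ∫sin(jπx/L)·sin(lπx/L) dx = 0; diagonal moments ∫x·sin²(jπx/L) dx = L²/4, ∫x²·sin²(jπx/L) dx = L³·(1/6 − 1/(4j²π²)); cross terms ∫x·sin(jπx/L)·sin(lπx/L) dx = 0 for j + l even and −4jlL²/(π²(j² − l²)²) for j + l odd, ∫x²·sin(jπx/L)·sin(lπx/L) dx = (−1)^(j+l)·4jlL³/(π²(j² − l²)²); higher powers the same way via product-to-sum and parts.
Normalization: ∫|φ|² dx = 6.2671.
⟨x⟩ = 1.8538 and ⟨x²⟩ = 4.8222.
(Δx)² = 4.8222 − (1.8538)² = 1.3856.

1.39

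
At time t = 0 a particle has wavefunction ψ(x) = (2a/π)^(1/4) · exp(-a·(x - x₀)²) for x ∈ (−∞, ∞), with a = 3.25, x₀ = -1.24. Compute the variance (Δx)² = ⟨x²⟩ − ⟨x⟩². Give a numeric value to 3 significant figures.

0.0769

Compute ⟨x⟩ and ⟨x²⟩ separately, then (Δx)² = ⟨x²⟩ − ⟨x⟩².
Gaussian moments (u = x − x₀): ∫u^(2j)·e^(−2au²) du = (2j−1)!!/(4a)^j · √(π/(2a)), odd powers integrate to 0; here √(π/(2a)) = 0.69521.
⟨x⟩ = -1.2400 and ⟨x²⟩ = 1.6145.
(Δx)² = 1.6145 − (-1.2400)² = 0.076923.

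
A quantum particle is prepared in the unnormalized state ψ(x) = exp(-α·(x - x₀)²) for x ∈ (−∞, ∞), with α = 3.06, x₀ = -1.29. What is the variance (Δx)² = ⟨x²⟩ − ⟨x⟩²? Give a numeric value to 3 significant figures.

Compute ⟨x⟩ and ⟨x²⟩ separately, then (Δx)² = ⟨x²⟩ − ⟨x⟩².
Gaussian moments (u = x − x₀): ∫u^(2j)·e^(−2αu²) du = (2j−1)!!/(4α)^j · √(π/(2α)), odd powers integrate to 0; here √(π/(2α)) = 0.71647.
Normalization: ∫|ψ|² dx = 0.71647.
⟨x⟩ = -1.2900 and ⟨x²⟩ = 1.7458.
(Δx)² = 1.7458 − (-1.2900)² = 0.081699.

0.0817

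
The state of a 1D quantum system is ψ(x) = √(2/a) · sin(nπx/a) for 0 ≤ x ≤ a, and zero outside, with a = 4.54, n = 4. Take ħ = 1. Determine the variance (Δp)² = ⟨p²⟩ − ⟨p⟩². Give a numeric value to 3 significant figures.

Compute ⟨p⟩ and ⟨p²⟩ separately; (Δp)² = ⟨p²⟩ − ⟨p⟩².
d/dx sin(nπx/a) = (nπ/a)·cos(nπx/a) and d²/dx² sin(nπx/a) = −(nπ/a)²·sin(nπx/a); on 0 ≤ x ≤ a, ∫sin²(nπx/a) dx = a/2 and ∫sin(nπx/a)·cos(nπx/a) dx = 0.
⟨p⟩ = 0.0000 and ⟨p²⟩ = 7.6614.
(Δp)² = 7.6614 − (0.0000)² = 7.6614.

7.66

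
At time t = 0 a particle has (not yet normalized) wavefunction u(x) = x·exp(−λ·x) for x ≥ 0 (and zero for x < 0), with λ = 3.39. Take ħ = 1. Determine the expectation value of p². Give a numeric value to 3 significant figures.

11.5

p² u = −ħ² d²u/dx²; ⟨p²⟩ = −ħ² ∫ u*·u'' dx / ∫|u|² dx.
Differentiate x·exp(−λ·x) with the product rule; every integrand then reduces to terms xʲ·e^(−2λx) on [0, ∞), with ∫₀^∞ xʲ·e^(−2λx) dx = j!/(2λ)^(j+1).
State is unnormalized: ∫|u|² dx = 0.0064171, and ∫u*·(−ħ² u'') dx = 0.073746, so ⟨p²⟩ = 0.073746 / 0.0064171.
⟨p²⟩ = 11.492.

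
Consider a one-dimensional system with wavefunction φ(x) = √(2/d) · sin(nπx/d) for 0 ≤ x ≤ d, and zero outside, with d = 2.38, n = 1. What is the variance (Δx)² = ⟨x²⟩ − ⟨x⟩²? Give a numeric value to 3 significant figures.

Compute ⟨x⟩ and ⟨x²⟩ separately, then (Δx)² = ⟨x²⟩ − ⟨x⟩².
With sin²θ = (1 − cos2θ)/2 on 0 ≤ x ≤ d: ∫sin²(nπx/d) dx = d/2, ∫x·sin²(nπx/d) dx = d²/4, ∫x²·sin²(nπx/d) dx = d³·(1/6 − 1/(4n²π²)); higher powers xᵏ the same way, integrating xᵏ·cos(2nπx/d) by parts.
⟨x⟩ = 1.1900 and ⟨x²⟩ = 1.6012.
(Δx)² = 1.6012 − (1.1900)² = 0.18507.

0.185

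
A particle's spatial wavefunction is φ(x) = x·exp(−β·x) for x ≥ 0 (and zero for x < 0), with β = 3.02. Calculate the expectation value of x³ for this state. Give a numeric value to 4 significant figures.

0.2723

⟨x³⟩ = ∫ x³·|φ|² dx / ∫|φ|² dx (integrals over the domain).
Every integrand reduces to terms xʲ·e^(−2βx) on [0, ∞); use ∫₀^∞ xʲ·e^(−2βx) dx = j!/(2β)^(j+1).
State is unnormalized: ∫|φ|² dx = 0.0090765, and ∫φ*·x³·φ dx = 0.0024715, so ⟨x³⟩ = 0.0024715 / 0.0090765.
⟨x³⟩ = 0.27230.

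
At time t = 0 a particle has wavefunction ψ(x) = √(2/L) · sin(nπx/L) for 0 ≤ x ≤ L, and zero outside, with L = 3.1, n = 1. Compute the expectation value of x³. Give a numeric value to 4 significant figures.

⟨x³⟩ = ∫ x³·|ψ|² dx (integrals over the domain).
With sin²θ = (1 − cos2θ)/2 on 0 ≤ x ≤ L: ∫sin²(nπx/L) dx = L/2, ∫x·sin²(nπx/L) dx = L²/4, ∫x²·sin²(nπx/L) dx = L³·(1/6 − 1/(4n²π²)); higher powers xᵏ the same way, integrating xᵏ·cos(2nπx/L) by parts.
⟨x³⟩ = 5.1839.

5.184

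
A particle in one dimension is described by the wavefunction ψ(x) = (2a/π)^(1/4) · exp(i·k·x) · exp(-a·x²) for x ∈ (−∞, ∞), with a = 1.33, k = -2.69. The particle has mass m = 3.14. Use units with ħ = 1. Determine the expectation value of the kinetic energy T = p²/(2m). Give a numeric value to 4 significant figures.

T = −(ħ²/2m) d²/dx², so ⟨T⟩ = −(ħ²/2m) ∫ ψ*·ψ'' dx; with m = 3.14.
Gaussian moments: ∫x^(2j)·e^(−2ax²) dx = (2j−1)!!/(4a)^j · √(π/(2a)), odd powers integrate to 0; here √(π/(2a)) = 1.0868. Derivatives: ψ′ = (ik − 2ax)·ψ, ψ″ = ((ik − 2ax)² − 2a)·ψ; the odd-in-x pieces drop out.
⟨T⟩ = 1.3640.

1.364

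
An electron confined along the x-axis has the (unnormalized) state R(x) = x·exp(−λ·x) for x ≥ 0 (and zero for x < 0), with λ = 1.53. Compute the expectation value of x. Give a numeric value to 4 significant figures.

0.9804

⟨x⟩ = ∫ x·|R|² dx / ∫|R|² dx (integrals over the domain).
Every integrand reduces to terms xʲ·e^(−2λx) on [0, ∞); use ∫₀^∞ xʲ·e^(−2λx) dx = j!/(2λ)^(j+1).
State is unnormalized: ∫|R|² dx = 0.069802, and ∫R*·x·R dx = 0.068433, so ⟨x⟩ = 0.068433 / 0.069802.
⟨x⟩ = 0.98039.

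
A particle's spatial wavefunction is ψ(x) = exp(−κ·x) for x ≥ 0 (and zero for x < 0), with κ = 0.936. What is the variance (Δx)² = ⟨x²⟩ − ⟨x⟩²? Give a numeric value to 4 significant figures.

Compute ⟨x⟩ and ⟨x²⟩ separately, then (Δx)² = ⟨x²⟩ − ⟨x⟩².
Every integrand reduces to terms xʲ·e^(−2κx) on [0, ∞); use ∫₀^∞ xʲ·e^(−2κx) dx = j!/(2κ)^(j+1).
Normalization: ∫|ψ|² dx = 0.53419.
⟨x⟩ = 0.53419 and ⟨x²⟩ = 0.57071.
(Δx)² = 0.57071 − (0.53419)² = 0.28536.

0.2854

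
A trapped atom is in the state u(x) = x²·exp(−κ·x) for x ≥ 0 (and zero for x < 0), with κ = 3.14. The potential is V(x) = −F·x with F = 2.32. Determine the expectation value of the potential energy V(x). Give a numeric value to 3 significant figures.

-1.85

⟨V⟩ = ∫ V(x)·|u|² dx / ∫|u|² dx.
Every integrand reduces to terms xʲ·e^(−2κx) on [0, ∞); use ∫₀^∞ xʲ·e^(−2κx) dx = j!/(2κ)^(j+1).
State is unnormalized: ∫|u|² dx = 0.0024570, and ∫u*·V(x)·u dx = -0.0045385, so ⟨V⟩ = -0.0045385 / 0.0024570.
⟨V⟩ = -1.8471.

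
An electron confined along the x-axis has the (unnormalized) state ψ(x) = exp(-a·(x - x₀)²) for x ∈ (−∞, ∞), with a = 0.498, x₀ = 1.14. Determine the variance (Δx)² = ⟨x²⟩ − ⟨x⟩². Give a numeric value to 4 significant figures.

0.5020

Compute ⟨x⟩ and ⟨x²⟩ separately, then (Δx)² = ⟨x²⟩ − ⟨x⟩².
Gaussian moments (u = x − x₀): ∫u^(2j)·e^(−2au²) du = (2j−1)!!/(4a)^j · √(π/(2a)), odd powers integrate to 0; here √(π/(2a)) = 1.7760.
Normalization: ∫|ψ|² dx = 1.7760.
⟨x⟩ = 1.1400 and ⟨x²⟩ = 1.8016.
(Δx)² = 1.8016 − (1.1400)² = 0.50201.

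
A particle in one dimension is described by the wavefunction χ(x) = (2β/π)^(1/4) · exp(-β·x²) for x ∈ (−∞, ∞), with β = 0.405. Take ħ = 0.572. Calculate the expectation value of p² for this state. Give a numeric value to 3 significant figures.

p² χ = −ħ² d²χ/dx²; ⟨p²⟩ = −ħ² ∫ χ*·χ'' dx.
Gaussian moments: ∫x^(2j)·e^(−2βx²) dx = (2j−1)!!/(4β)^j · √(π/(2β)), odd powers integrate to 0; here √(π/(2β)) = 1.9694. Derivatives: d/dx e^(−βx²) = −2βx·e^(−βx²), d²/dx² e^(−βx²) = (4β²x² − 2β)·e^(−βx²).
⟨p²⟩ = 0.13251.

0.133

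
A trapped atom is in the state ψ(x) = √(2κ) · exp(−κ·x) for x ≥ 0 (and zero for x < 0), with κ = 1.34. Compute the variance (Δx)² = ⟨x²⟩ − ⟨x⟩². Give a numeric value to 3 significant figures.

Compute ⟨x⟩ and ⟨x²⟩ separately, then (Δx)² = ⟨x²⟩ − ⟨x⟩².
Every integrand reduces to terms xʲ·e^(−2κx) on [0, ∞); use ∫₀^∞ xʲ·e^(−2κx) dx = j!/(2κ)^(j+1).
⟨x⟩ = 0.37313 and ⟨x²⟩ = 0.27846.
(Δx)² = 0.27846 − (0.37313)² = 0.13923.

0.139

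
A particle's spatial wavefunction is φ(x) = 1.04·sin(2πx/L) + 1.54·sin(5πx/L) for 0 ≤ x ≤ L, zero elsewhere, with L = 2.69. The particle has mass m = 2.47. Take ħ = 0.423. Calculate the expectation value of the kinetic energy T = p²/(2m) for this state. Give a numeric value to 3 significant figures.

T = −(ħ²/2m) d²/dx², so ⟨T⟩ = −(ħ²/2m) ∫ φ*·φ'' dx / ∫|φ|² dx; with m = 2.47.
d²/dx² sin(jπx/L) = −(jπ/L)²·sin(jπx/L); on 0 ≤ x ≤ L, ∫sin²(jπx/L) dx = L/2 and ∫sin(jπx/L)·sin(lπx/L) dx = 0 for j ≠ l, so only diagonal terms survive in ∫|φ|² and ∫φ·φ″; ∫φ·φ′ dx = [φ²/2] between the walls = 0.
State is unnormalized: ∫|φ|² dx = 4.6446, and ∫φ*·(−ħ²/2m · φ'') dx = 4.2271, so ⟨T⟩ = 4.2271 / 4.6446.
⟨T⟩ = 0.91012.

0.910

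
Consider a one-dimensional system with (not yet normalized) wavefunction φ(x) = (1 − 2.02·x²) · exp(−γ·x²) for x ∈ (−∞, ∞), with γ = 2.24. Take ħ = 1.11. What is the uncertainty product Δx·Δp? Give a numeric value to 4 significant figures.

Δx = √(⟨x²⟩−⟨x⟩²), Δp = √(⟨p²⟩−⟨p⟩²).
Expand each integrand as polynomial × e^(−2γx²) and use ∫x^(2j)·e^(−2γx²) dx = (2j−1)!!/(4γ)^j · √(π/(2γ)), odd powers → 0; here √(π/(2γ)) = 0.83741. Differentiate with the product rule, d/dx e^(−γx²) = −2γx·e^(−γx²).
Normalization: ∫|φ|² dx = 0.58751.
⟨x⟩ = 0.0000, ⟨x²⟩ = 0.065176 ⇒ Δx = 0.25530.
⟨p⟩ = 0.0000, ⟨p²⟩ = 7.1071 ⇒ Δp = 2.6659.
Δx·Δp = 0.68060.

0.6806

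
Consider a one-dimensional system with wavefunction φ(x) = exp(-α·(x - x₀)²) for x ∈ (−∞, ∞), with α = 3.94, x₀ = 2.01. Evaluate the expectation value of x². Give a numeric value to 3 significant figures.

4.10

⟨x²⟩ = ∫ x²·|φ|² dx / ∫|φ|² dx (integrals over the domain).
Gaussian moments (u = x − x₀): ∫u^(2j)·e^(−2αu²) du = (2j−1)!!/(4α)^j · √(π/(2α)), odd powers integrate to 0; here √(π/(2α)) = 0.63141.
State is unnormalized: ∫|φ|² dx = 0.63141, and ∫φ*·x²·φ dx = 2.5910, so ⟨x²⟩ = 2.5910 / 0.63141.
⟨x²⟩ = 4.1036.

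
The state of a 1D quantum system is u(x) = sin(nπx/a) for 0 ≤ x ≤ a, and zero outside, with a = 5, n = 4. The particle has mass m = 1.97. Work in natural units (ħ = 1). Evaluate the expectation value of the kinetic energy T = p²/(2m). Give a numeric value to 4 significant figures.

T = −(ħ²/2m) d²/dx², so ⟨T⟩ = −(ħ²/2m) ∫ u*·u'' dx / ∫|u|² dx; with m = 1.97.
d/dx sin(nπx/a) = (nπ/a)·cos(nπx/a) and d²/dx² sin(nπx/a) = −(nπ/a)²·sin(nπx/a); on 0 ≤ x ≤ a, ∫sin²(nπx/a) dx = a/2 and ∫sin(nπx/a)·cos(nπx/a) dx = 0.
State is unnormalized: ∫|u|² dx = 2.5000, and ∫u*·(−ħ²/2m · u'') dx = 4.0080, so ⟨T⟩ = 4.0080 / 2.5000.
⟨T⟩ = 1.6032.

1.603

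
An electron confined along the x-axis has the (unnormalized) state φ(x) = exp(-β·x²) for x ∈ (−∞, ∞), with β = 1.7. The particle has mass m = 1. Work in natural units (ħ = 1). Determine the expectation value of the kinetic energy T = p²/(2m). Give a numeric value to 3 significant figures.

T = −(ħ²/2m) d²/dx², so ⟨T⟩ = −(ħ²/2m) ∫ φ*·φ'' dx / ∫|φ|² dx; with m = 1.
Gaussian moments: ∫x^(2j)·e^(−2βx²) dx = (2j−1)!!/(4β)^j · √(π/(2β)), odd powers integrate to 0; here √(π/(2β)) = 0.96125. Derivatives: d/dx e^(−βx²) = −2βx·e^(−βx²), d²/dx² e^(−βx²) = (4β²x² − 2β)·e^(−βx²).
State is unnormalized: ∫|φ|² dx = 0.96125, and ∫φ*·(−ħ²/2m · φ'') dx = 0.81706, so ⟨T⟩ = 0.81706 / 0.96125.
⟨T⟩ = 0.85000.

0.850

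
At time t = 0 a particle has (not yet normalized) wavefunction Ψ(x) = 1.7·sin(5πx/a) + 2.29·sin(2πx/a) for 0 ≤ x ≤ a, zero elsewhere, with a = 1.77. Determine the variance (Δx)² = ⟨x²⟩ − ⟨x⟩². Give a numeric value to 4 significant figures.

Compute ⟨x⟩ and ⟨x²⟩ separately, then (Δx)² = ⟨x²⟩ − ⟨x⟩².
On 0 ≤ x ≤ a (j ≠ l): ∫sin²(jπx/a) dx = a/2, ∫sin(jπx/a)·sin(lπx/a) dx = 0; diagonal moments ∫x·sin²(jπx/a) dx = a²/4, ∫x²·sin²(jπx/a) dx = a³·(1/6 − 1/(4j²π²)); cross terms ∫x·sin(jπx/a)·sin(lπx/a) dx = 0 for j + l even and −4jla²/(π²(j² − l²)²) for j + l odd, ∫x²·sin(jπx/a)·sin(lπx/a) dx = (−1)^(j+l)·4jla³/(π²(j² − l²)²); higher powers the same way via product-to-sum and parts.
Normalization: ∫|Ψ|² dx = 7.1987.
⟨x⟩ = 0.85386 and ⟨x²⟩ = 0.96134.
(Δx)² = 0.96134 − (0.85386)² = 0.23227.

0.2323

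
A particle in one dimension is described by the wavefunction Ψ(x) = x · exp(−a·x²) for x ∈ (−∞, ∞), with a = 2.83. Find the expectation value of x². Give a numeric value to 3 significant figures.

0.265

⟨x²⟩ = ∫ x²·|Ψ|² dx / ∫|Ψ|² dx (integrals over the domain).
Expand each integrand as polynomial × e^(−2ax²) and use ∫x^(2j)·e^(−2ax²) dx = (2j−1)!!/(4a)^j · √(π/(2a)), odd powers → 0; here √(π/(2a)) = 0.74502.
State is unnormalized: ∫|Ψ|² dx = 0.065814, and ∫Ψ*·x²·Ψ dx = 0.017442, so ⟨x²⟩ = 0.017442 / 0.065814.
⟨x²⟩ = 0.26502.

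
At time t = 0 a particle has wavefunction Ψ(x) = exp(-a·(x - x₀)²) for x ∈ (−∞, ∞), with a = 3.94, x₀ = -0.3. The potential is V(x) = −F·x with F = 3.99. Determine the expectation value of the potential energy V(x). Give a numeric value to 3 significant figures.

1.20

⟨V⟩ = ∫ V(x)·|Ψ|² dx / ∫|Ψ|² dx.
Gaussian moments (u = x − x₀): ∫u^(2j)·e^(−2au²) du = (2j−1)!!/(4a)^j · √(π/(2a)), odd powers integrate to 0; here √(π/(2a)) = 0.63141.
State is unnormalized: ∫|Ψ|² dx = 0.63141, and ∫Ψ*·V(x)·Ψ dx = 0.75580, so ⟨V⟩ = 0.75580 / 0.63141.
⟨V⟩ = 1.1970.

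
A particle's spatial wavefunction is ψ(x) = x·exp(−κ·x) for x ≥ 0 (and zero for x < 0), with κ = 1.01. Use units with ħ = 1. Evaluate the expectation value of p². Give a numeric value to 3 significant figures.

p² ψ = −ħ² d²ψ/dx²; ⟨p²⟩ = −ħ² ∫ ψ*·ψ'' dx / ∫|ψ|² dx.
Differentiate x·exp(−κ·x) with the product rule; every integrand then reduces to terms xʲ·e^(−2κx) on [0, ∞), with ∫₀^∞ xʲ·e^(−2κx) dx = j!/(2κ)^(j+1).
State is unnormalized: ∫|ψ|² dx = 0.24265, and ∫ψ*·(−ħ² ψ'') dx = 0.24752, so ⟨p²⟩ = 0.24752 / 0.24265.
⟨p²⟩ = 1.0201.

1.02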